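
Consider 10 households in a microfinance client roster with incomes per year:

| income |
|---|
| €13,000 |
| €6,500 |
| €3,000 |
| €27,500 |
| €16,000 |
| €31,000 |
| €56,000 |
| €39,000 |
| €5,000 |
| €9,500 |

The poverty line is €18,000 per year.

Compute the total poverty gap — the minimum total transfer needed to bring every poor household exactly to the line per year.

€55,000

Below the line: €3,000, €5,000, €6,500, €9,500, €13,000, €16,000 (q = 6 of N = 10).
Individual gaps: 18000−3000 = 15000; 18000−5000 = 13000; 18000−6500 = 11500; 18000−9500 = 8500; 18000−13000 = 5000; 18000−16000 = 2000.
Aggregate gap = €55,000.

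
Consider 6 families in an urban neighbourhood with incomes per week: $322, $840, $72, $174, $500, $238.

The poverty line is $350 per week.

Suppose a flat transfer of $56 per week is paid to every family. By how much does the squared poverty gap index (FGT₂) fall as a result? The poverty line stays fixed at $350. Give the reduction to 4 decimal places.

0.0745

Before: below the line — $72, $174, $238, $322; squared poverty gap index (FGT₂) = 0.165426.
After the $56 transfer: below the line — $128, $230, $294; squared poverty gap index (FGT₂) = 0.090912.
Reduction = 0.165426 − 0.090912 = 0.0745.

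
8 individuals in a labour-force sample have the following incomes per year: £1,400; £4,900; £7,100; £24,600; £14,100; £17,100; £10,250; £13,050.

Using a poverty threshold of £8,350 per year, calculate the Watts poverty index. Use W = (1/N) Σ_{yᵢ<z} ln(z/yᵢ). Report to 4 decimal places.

Poor units: £1,400, £4,900, £7,100 (q = 3 of N = 8).
ln(z/y) terms: ln(8350/1400) = 1.7858; ln(8350/4900) = 0.5330; ln(8350/7100) = 0.1622.
W = 2.480982 / 8 = 0.3101.

0.3101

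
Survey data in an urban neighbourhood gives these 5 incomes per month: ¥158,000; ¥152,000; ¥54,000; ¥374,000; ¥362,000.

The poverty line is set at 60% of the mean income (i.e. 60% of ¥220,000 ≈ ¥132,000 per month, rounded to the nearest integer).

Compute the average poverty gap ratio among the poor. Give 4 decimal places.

0.5909

Poor units: ¥54,000 (q = 1 of N = 5).
Relative gaps: 0.5909; sum = 0.590909.
The income-gap ratio divides by q (the poor only): 0.590909 / 1 = 0.5909.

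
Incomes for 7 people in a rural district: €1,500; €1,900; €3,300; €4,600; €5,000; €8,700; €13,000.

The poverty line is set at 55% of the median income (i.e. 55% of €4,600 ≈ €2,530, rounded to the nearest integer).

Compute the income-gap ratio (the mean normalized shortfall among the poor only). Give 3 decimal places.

Below z: €1,500, €1,900 (q = 2 of N = 7).
Shortfall ratios (z−y)/z: 0.4071, 0.2490; sum = 0.656126.
I averages over the q = 2 poor units only: 0.656126 / 2 = 0.328.

0.328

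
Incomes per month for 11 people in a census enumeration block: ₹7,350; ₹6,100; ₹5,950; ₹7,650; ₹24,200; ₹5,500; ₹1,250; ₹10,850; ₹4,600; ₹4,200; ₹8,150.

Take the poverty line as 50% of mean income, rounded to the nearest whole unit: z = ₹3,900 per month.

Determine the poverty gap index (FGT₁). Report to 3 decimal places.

Incomes under z: ₹1,250 (q = 1 of N = 11).
Shortfall ratios: (3900−1250)/3900 = 0.6795.
Sum of shortfalls = 0.679487; P₁ averages over all N: 0.679487 / 11 = 0.062.

0.062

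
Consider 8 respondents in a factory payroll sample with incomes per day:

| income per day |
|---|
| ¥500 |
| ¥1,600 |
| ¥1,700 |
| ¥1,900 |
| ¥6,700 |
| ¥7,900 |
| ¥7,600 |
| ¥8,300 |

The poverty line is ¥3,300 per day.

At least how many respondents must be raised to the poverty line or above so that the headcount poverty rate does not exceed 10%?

Currently q = 4 of N = 8 are below the line (H = 0.500).
A headcount ratio of at most 10% allows at most ⌊0.10 × 8⌋ = 0 poor respondents.
So at least 4 − 0 = 4 must be lifted.

4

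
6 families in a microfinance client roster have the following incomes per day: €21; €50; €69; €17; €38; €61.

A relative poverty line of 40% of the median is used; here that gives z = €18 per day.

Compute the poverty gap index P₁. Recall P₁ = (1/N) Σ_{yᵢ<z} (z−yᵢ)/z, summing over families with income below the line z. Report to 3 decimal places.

0.009

Below z: €17 (q = 1 of N = 6).
Relative gaps: (18−17)/18 = 0.0556.
Sum of shortfalls = 0.055556; P₁ averages over all N: 0.055556 / 6 = 0.009.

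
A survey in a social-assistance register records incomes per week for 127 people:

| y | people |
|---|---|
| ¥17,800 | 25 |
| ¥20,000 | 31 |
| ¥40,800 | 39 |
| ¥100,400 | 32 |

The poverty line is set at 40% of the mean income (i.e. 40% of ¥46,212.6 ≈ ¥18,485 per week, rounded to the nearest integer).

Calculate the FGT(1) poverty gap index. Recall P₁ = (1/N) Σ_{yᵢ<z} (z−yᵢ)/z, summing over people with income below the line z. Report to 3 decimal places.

0.007

Incomes under z: 25×¥17,800 (q = 25 of N = 127).
Shortfall ratios: (18485−17800)/18485 = 0.0371 (×25).
Sum of shortfalls = 0.926427; P₁ averages over all N: 0.926427 / 127 = 0.007.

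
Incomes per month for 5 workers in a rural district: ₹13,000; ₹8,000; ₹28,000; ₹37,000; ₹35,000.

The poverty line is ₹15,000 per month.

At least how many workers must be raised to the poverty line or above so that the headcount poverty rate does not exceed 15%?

2

Currently q = 2 of N = 5 are below the line (H = 0.400).
A headcount ratio of at most 15% allows at most ⌊0.15 × 5⌋ = 0 poor workers.
So at least 2 − 0 = 2 must be lifted.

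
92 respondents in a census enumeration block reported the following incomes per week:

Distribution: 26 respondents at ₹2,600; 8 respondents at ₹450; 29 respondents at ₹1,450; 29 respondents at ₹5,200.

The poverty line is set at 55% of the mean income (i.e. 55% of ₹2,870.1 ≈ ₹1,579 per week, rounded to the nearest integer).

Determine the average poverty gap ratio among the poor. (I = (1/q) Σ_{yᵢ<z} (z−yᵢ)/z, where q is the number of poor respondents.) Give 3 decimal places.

0.219

Below the line: 8×₹450, 29×₹1,450 (q = 37 of N = 92).
Relative gaps: 0.7150 (×8), 0.0817 (×29); sum = 8.089297.
The income-gap ratio divides by q (the poor only): 8.089297 / 37 = 0.219.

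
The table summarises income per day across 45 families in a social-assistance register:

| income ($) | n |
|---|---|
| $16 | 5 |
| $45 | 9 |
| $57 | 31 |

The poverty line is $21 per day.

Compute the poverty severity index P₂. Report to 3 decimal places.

Below the line: 5×$16 (q = 5 of N = 45).
Shortfall ratios: (21−16)/21 = 0.2381 (×5).
Squared: 0.0567 (×5).
Sum = 0.283447; P₂ = 0.283447 / 45 = 0.006.

0.006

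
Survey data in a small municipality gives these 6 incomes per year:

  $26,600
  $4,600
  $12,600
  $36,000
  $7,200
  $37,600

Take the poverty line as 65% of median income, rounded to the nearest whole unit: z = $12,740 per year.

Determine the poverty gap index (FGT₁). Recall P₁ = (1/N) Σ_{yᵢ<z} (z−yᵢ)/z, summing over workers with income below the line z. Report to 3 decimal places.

Poor units: $4,600, $7,200, $12,600 (q = 3 of N = 6).
Normalized shortfalls: (12740−4600)/12740 = 0.6389; (12740−7200)/12740 = 0.4349; (12740−12600)/12740 = 0.0110.
Sum of shortfalls = 1.084772; P₁ averages over all N: 1.084772 / 6 = 0.181.

0.181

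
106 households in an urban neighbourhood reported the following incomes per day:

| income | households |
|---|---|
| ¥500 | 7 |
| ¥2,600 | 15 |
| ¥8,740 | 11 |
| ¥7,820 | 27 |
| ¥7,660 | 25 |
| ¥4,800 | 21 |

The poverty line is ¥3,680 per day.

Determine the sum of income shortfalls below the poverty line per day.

¥38,460

Below the line: 7×¥500, 15×¥2,600 (q = 22 of N = 106).
Individual gaps: 7×(3680−500) = 22260; 15×(3680−2600) = 16200.
Aggregate gap = ¥38,460.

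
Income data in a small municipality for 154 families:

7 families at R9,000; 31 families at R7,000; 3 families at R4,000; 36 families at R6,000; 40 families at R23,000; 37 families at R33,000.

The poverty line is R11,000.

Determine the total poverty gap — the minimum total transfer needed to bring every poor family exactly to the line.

Below the line: 3×R4,000, 36×R6,000, 31×R7,000, 7×R9,000 (q = 77 of N = 154).
Individual gaps: 3×(11000−4000) = 21000; 36×(11000−6000) = 180000; 31×(11000−7000) = 124000; 7×(11000−9000) = 14000.
Aggregate gap = R339,000.

R339,000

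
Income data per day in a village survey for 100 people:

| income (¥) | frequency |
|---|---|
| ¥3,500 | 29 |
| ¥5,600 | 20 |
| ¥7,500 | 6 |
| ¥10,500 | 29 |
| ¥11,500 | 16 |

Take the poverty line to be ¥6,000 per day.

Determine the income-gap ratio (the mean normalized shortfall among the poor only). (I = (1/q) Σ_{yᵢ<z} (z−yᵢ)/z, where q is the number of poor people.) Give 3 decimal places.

Below z: 29×¥3,500, 20×¥5,600 (q = 49 of N = 100).
Shortfall ratios (z−y)/z: 0.4167 (×29), 0.0667 (×20); sum = 13.416667.
The income-gap ratio divides by q (the poor only): 13.416667 / 49 = 0.274.

0.274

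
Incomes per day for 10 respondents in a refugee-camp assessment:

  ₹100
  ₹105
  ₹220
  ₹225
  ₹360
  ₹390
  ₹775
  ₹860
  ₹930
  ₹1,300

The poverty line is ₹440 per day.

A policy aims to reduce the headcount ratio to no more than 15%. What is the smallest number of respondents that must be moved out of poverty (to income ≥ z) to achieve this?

5

6 of the 10 respondents are poor, so H = 6/10 = 0.600.
A headcount ratio of at most 15% allows at most ⌊0.15 × 10⌋ = 1 poor respondents.
So at least 6 − 1 = 5 must be lifted.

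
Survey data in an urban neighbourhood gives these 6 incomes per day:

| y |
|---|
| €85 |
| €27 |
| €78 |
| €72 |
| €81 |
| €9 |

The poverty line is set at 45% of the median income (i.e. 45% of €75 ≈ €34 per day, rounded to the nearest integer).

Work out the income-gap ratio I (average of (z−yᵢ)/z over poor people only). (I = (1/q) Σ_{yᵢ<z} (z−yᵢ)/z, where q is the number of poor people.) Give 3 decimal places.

Below the line: €9, €27 (q = 2 of N = 6).
Shortfall ratios (z−y)/z: 0.7353, 0.2059; sum = 0.941176.
I averages over the q = 2 poor units only: 0.941176 / 2 = 0.471.

0.471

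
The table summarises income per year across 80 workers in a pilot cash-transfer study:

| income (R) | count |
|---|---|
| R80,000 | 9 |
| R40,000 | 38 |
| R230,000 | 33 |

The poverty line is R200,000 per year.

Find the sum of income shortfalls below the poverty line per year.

Incomes under z: 38×R40,000, 9×R80,000 (q = 47 of N = 80).
Individual gaps: 38×(200000−40000) = 6080000; 9×(200000−80000) = 1080000.
Aggregate gap = R7,160,000.

R7,160,000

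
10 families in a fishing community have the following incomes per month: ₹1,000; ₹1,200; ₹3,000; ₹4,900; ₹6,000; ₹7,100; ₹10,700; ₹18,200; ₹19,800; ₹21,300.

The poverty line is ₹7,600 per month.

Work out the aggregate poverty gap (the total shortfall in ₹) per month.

₹22,400

Below the line: ₹1,000, ₹1,200, ₹3,000, ₹4,900, ₹6,000, ₹7,100 (q = 6 of N = 10).
Individual gaps: 7600−1000 = 6600; 7600−1200 = 6400; 7600−3000 = 4600; 7600−4900 = 2700; 7600−6000 = 1600; 7600−7100 = 500.
Aggregate gap = ₹22,400.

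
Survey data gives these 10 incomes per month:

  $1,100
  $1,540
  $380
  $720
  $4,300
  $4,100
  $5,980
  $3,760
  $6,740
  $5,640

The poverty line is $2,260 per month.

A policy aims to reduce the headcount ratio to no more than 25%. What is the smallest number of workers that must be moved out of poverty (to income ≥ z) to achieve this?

Currently q = 4 of N = 10 are below the line (H = 0.400).
A headcount ratio of at most 25% allows at most ⌊0.25 × 10⌋ = 2 poor workers.
So at least 4 − 2 = 2 must be lifted.

2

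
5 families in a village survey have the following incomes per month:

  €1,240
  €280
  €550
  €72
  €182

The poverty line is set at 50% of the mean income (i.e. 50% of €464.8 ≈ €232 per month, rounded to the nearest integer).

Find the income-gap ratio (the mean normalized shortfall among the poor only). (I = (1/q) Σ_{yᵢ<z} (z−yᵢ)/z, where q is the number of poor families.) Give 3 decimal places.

0.453

Poor units: €72, €182 (q = 2 of N = 5).
Shortfall ratios (z−y)/z: 0.6897, 0.2155; sum = 0.905172.
I averages over the q = 2 poor units only: 0.905172 / 2 = 0.453.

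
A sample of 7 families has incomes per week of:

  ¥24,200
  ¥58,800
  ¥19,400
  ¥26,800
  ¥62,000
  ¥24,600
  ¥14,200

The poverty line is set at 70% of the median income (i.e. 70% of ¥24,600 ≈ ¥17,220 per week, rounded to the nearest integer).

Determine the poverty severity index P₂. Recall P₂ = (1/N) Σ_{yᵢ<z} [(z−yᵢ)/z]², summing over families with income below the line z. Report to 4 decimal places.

Incomes under z: ¥14,200 (q = 1 of N = 7).
Relative gaps: (17220−14200)/17220 = 0.1754.
Squared: 0.0308.
Sum = 0.030757; P₂ = 0.030757 / 7 = 0.0044.

0.0044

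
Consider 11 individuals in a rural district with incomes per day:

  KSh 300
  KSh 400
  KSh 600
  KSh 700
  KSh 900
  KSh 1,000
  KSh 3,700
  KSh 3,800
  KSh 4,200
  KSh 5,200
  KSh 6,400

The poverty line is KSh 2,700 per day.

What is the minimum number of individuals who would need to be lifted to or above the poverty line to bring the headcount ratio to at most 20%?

6 of the 11 individuals are poor, so H = 6/11 = 0.545.
A headcount ratio of at most 20% allows at most ⌊0.20 × 11⌋ = 2 poor individuals.
So at least 6 − 2 = 4 must be lifted.

4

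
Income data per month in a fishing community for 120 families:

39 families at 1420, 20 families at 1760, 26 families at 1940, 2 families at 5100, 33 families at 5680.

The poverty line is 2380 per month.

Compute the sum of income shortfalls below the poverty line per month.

Below the line: 39×1420, 20×1760, 26×1940 (q = 85 of N = 120).
Individual gaps: 39×(2380−1420) = 37440; 20×(2380−1760) = 12400; 26×(2380−1940) = 11440.
Aggregate gap = 61280.

61280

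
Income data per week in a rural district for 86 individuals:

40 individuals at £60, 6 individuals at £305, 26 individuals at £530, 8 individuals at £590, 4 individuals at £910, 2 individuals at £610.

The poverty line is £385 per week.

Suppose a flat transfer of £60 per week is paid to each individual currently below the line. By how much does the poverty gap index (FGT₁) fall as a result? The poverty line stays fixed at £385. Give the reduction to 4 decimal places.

0.0834

Before: below the line — 40×£60, 6×£305; poverty gap index (FGT₁) = 0.407128.
After the £60 transfer: below the line — 40×£120, 6×£365; poverty gap index (FGT₁) = 0.323769.
Reduction = 0.407128 − 0.323769 = 0.0834.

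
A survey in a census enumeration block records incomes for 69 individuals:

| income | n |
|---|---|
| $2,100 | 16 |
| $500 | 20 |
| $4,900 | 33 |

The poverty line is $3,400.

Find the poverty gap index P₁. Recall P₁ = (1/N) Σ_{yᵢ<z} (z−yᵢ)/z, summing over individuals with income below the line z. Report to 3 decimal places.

Below the line: 20×$500, 16×$2,100 (q = 36 of N = 69).
Gap ratios (z−y)/z: (3400−500)/3400 = 0.8529 (×20); (3400−2100)/3400 = 0.3824 (×16).
Σ = 23.176471. Dividing by the full population N = 69 gives P₁ = 0.336.

0.336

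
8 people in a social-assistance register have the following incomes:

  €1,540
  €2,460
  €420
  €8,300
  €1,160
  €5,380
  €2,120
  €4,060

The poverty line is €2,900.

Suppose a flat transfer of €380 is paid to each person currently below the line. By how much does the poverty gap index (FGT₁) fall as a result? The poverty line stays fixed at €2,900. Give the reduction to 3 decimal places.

0.082

Before: below the line — €420, €1,160, €1,540, €2,120, €2,460; poverty gap index (FGT₁) = 0.29310.
After the €380 transfer: below the line — €800, €1,540, €1,920, €2,500, €2,840; poverty gap index (FGT₁) = 0.21121.
Reduction = 0.29310 − 0.21121 = 0.082.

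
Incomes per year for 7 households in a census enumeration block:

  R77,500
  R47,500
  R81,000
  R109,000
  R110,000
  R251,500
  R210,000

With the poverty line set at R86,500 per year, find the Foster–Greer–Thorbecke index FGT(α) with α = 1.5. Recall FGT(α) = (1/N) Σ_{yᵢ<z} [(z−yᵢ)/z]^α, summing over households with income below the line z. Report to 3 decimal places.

0.050

Below z: R47,500, R77,500, R81,000 (q = 3 of N = 7).
Gap ratios (z−y)/z: (86500−47500)/86500 = 0.4509; (86500−77500)/86500 = 0.1040; (86500−81000)/86500 = 0.0636.
Raised to α = 1.5: 0.30274; 0.03356; 0.01603.
Sum = 0.352337; FGT(1.5) = 0.352337 / 7 = 0.050.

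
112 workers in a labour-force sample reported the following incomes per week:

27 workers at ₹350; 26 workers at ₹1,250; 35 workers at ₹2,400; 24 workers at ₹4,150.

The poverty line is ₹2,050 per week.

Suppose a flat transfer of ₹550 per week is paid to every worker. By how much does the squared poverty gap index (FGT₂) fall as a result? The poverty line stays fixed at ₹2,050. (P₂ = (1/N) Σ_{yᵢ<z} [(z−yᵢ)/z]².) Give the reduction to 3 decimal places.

0.122

Before: below the line — 27×₹350, 26×₹1,250; squared poverty gap index (FGT₂) = 0.20113.
After the ₹550 transfer: below the line — 27×₹900, 26×₹1,800; squared poverty gap index (FGT₂) = 0.07932.
Reduction = 0.20113 − 0.07932 = 0.122.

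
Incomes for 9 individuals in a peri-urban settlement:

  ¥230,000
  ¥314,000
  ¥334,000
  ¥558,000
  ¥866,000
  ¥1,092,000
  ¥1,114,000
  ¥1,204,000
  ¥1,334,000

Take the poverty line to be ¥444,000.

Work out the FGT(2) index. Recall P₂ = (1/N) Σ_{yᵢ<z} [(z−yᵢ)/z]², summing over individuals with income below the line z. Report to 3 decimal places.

Poor units: ¥230,000, ¥314,000, ¥334,000 (q = 3 of N = 9).
Gap ratios (z−y)/z: (444000−230000)/444000 = 0.4820; (444000−314000)/444000 = 0.2928; (444000−334000)/444000 = 0.2477.
Squared: 0.2323; 0.0857; 0.0614.
Sum = 0.379413; P₂ = 0.379413 / 9 = 0.042.

0.042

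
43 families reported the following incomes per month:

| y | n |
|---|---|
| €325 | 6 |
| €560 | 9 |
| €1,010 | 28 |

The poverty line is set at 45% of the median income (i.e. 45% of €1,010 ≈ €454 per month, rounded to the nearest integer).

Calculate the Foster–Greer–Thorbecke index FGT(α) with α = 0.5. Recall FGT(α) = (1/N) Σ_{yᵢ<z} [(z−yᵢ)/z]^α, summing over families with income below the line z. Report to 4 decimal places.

Incomes under z: 6×€325 (q = 6 of N = 43).
Shortfall ratios: (454−325)/454 = 0.2841 (×6).
Raised to α = 0.5: 0.53305 (×6).
Sum = 3.198292; FGT(0.5) = 3.198292 / 43 = 0.0744.

0.0744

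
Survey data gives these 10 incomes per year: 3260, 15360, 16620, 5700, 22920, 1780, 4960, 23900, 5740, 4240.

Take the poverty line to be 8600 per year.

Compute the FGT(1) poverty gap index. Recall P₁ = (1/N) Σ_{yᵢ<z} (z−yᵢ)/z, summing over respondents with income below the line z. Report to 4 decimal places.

Poor units: 1780, 3260, 4240, 4960, 5700, 5740 (q = 6 of N = 10).
Normalized shortfalls: (8600−1780)/8600 = 0.7930; (8600−3260)/8600 = 0.6209; (8600−4240)/8600 = 0.5070; (8600−4960)/8600 = 0.4233; (8600−5700)/8600 = 0.3372; (8600−5740)/8600 = 0.3326.
Σ = 3.013953. Dividing by the full population N = 10 gives P₁ = 0.3014.

0.3014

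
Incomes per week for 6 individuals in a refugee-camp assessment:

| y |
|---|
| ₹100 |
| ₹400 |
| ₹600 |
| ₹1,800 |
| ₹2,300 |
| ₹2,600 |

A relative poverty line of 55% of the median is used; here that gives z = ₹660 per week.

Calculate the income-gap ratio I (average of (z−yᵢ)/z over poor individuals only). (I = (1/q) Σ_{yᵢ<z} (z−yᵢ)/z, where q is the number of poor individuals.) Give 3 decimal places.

Below z: ₹100, ₹400, ₹600 (q = 3 of N = 6).
Shortfall ratios (z−y)/z: 0.8485, 0.3939, 0.0909; sum = 1.333333.
I averages over the q = 3 poor units only: 1.333333 / 3 = 0.444.

0.444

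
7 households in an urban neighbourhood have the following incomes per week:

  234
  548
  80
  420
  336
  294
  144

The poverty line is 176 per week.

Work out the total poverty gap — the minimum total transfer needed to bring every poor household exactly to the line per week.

Below the line: 80, 144 (q = 2 of N = 7).
Individual gaps: 176−80 = 96; 176−144 = 32.
Aggregate gap = 128.

128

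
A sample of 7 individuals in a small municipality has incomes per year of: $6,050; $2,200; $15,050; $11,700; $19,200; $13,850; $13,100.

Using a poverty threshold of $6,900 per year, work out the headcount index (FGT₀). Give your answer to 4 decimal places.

2 of the 7 individuals have income below $6,900.
H = 2/7 = 0.2857.

0.2857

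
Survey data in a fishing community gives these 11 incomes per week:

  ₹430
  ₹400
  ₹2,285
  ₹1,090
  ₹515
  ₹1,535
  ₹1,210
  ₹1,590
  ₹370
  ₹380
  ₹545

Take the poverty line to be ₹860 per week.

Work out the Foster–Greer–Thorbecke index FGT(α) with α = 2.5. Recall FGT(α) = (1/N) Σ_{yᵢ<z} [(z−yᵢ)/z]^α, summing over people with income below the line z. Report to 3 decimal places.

Below z: ₹370, ₹380, ₹400, ₹430, ₹515, ₹545 (q = 6 of N = 11).
Normalized shortfalls: (860−370)/860 = 0.5698; (860−380)/860 = 0.5581; (860−400)/860 = 0.5349; (860−430)/860 = 0.5000; (860−515)/860 = 0.4012; (860−545)/860 = 0.3663.
Raised to α = 2.5: 0.24504; 0.23273; 0.20924; 0.17678; 0.10193; 0.08120.
Sum = 1.046920; FGT(2.5) = 1.046920 / 11 = 0.095.

0.095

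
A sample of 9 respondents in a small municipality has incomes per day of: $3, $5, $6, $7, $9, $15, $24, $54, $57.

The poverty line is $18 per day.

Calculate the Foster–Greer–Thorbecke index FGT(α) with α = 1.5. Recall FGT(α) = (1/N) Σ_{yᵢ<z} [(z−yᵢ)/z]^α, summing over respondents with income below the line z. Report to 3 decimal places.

0.313

Below the line: $3, $5, $6, $7, $9, $15 (q = 6 of N = 9).
Normalized shortfalls: (18−3)/18 = 0.8333; (18−5)/18 = 0.7222; (18−6)/18 = 0.6667; (18−7)/18 = 0.6111; (18−9)/18 = 0.5000; (18−15)/18 = 0.1667.
Raised to α = 1.5: 0.76073; 0.61377; 0.54433; 0.47773; 0.35355; 0.06804.
Sum = 2.818150; FGT(1.5) = 2.818150 / 9 = 0.313.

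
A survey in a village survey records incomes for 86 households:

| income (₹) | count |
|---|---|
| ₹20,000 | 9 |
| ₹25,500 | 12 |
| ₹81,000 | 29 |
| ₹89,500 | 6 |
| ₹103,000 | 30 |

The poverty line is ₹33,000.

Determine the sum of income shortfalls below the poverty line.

₹207,000

Below the line: 9×₹20,000, 12×₹25,500 (q = 21 of N = 86).
Individual gaps: 9×(33000−20000) = 117000; 12×(33000−25500) = 90000.
Aggregate gap = ₹207,000.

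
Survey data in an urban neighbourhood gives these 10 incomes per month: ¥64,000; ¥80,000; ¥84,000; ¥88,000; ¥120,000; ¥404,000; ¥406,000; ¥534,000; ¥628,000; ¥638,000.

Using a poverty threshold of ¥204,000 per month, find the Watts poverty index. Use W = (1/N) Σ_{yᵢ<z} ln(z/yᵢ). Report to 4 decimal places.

0.4354

Poor units: ¥64,000, ¥80,000, ¥84,000, ¥88,000, ¥120,000 (q = 5 of N = 10).
Log gaps: ln(204000/64000) = 1.1592; ln(204000/80000) = 0.9361; ln(204000/84000) = 0.8873; ln(204000/88000) = 0.8408; ln(204000/120000) = 0.5306.
W = 4.354045 / 10 = 0.4354.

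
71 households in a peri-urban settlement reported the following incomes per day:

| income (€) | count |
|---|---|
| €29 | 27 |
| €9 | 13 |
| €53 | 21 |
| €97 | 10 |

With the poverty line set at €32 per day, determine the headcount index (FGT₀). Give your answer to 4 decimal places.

40 of the 71 households have income below €32.
H = 40/71 = 0.5634.

0.5634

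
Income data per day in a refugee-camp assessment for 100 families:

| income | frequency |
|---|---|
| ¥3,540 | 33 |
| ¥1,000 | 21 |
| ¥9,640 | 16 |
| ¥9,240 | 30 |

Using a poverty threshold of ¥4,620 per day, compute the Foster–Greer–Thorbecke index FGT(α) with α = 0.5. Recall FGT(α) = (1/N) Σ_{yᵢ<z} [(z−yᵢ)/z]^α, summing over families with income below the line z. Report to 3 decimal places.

Below z: 21×¥1,000, 33×¥3,540 (q = 54 of N = 100).
Normalized shortfalls: (4620−1000)/4620 = 0.7835 (×21); (4620−3540)/4620 = 0.2338 (×33).
Raised to α = 0.5: 0.88518 (×21); 0.48349 (×33).
Sum = 34.544148; FGT(0.5) = 34.544148 / 100 = 0.345.

0.345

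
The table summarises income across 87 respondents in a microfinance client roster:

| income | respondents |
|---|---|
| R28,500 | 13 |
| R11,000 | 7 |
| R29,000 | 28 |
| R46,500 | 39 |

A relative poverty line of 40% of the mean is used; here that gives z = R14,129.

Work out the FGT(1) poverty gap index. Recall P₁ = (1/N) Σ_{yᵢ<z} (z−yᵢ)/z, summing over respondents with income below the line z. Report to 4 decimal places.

Below z: 7×R11,000 (q = 7 of N = 87).
Relative gaps: (14129−11000)/14129 = 0.2215 (×7).
Σ = 1.550216. Dividing by the full population N = 87 gives P₁ = 0.0178.

0.0178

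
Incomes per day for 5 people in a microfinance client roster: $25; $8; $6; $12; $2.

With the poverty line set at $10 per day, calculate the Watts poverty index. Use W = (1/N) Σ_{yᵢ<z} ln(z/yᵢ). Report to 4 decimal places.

0.4687

Poor units: $2, $6, $8 (q = 3 of N = 5).
Log shortfalls: ln(10/2) = 1.6094; ln(10/6) = 0.5108; ln(10/8) = 0.2231.
W = 2.343407 / 5 = 0.4687.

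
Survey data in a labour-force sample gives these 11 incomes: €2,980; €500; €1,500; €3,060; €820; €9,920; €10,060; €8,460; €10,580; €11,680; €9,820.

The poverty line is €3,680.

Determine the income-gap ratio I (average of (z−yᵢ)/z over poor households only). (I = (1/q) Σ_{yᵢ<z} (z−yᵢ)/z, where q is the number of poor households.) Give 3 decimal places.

Below the line: €500, €820, €1,500, €2,980, €3,060 (q = 5 of N = 11).
Relative gaps: 0.8641, 0.7772, 0.5924, 0.1902, 0.1685; sum = 2.592391.
The income-gap ratio divides by q (the poor only): 2.592391 / 5 = 0.518.

0.518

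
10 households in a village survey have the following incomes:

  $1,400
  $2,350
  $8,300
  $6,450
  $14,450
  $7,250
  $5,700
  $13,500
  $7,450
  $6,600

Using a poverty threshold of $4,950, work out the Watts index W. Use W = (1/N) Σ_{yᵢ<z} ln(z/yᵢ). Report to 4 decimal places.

Below the line: $1,400, $2,350 (q = 2 of N = 10).
ln(z/y) terms: ln(4950/1400) = 1.2629; ln(4950/2350) = 0.7450.
W = 2.007888 / 10 = 0.2008.

0.2008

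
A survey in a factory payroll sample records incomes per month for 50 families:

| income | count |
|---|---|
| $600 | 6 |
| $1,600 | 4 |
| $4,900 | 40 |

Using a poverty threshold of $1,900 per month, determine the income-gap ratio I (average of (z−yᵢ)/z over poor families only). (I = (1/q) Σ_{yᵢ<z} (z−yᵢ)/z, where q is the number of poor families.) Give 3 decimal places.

0.474

Incomes under z: 6×$600, 4×$1,600 (q = 10 of N = 50).
Relative gaps: 0.6842 (×6), 0.1579 (×4); sum = 4.736842.
The income-gap ratio divides by q (the poor only): 4.736842 / 10 = 0.474.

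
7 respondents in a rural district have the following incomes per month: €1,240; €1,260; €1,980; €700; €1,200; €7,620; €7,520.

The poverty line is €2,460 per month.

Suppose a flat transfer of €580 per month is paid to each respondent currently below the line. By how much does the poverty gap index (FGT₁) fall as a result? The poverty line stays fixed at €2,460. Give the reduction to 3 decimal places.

0.163

Before: below the line — €700, €1,200, €1,240, €1,260, €1,980; poverty gap index (FGT₁) = 0.34379.
After the €580 transfer: below the line — €1,280, €1,780, €1,820, €1,840; poverty gap index (FGT₁) = 0.18118.
Reduction = 0.34379 − 0.18118 = 0.163.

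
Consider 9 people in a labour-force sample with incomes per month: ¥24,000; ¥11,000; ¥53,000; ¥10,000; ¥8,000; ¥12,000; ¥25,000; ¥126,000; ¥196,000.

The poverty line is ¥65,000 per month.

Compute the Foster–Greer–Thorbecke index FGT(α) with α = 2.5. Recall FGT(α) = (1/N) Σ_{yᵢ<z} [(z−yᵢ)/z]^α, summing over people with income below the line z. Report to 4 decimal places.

Below the line: ¥8,000, ¥10,000, ¥11,000, ¥12,000, ¥24,000, ¥25,000, ¥53,000 (q = 7 of N = 9).
Normalized shortfalls: (65000−8000)/65000 = 0.8769; (65000−10000)/65000 = 0.8462; (65000−11000)/65000 = 0.8308; (65000−12000)/65000 = 0.8154; (65000−24000)/65000 = 0.6308; (65000−25000)/65000 = 0.6154; (65000−53000)/65000 = 0.1846.
Raised to α = 2.5: 0.72012; 0.65860; 0.62907; 0.60035; 0.31599; 0.29708; 0.01464.
Sum = 3.235858; FGT(2.5) = 3.235858 / 9 = 0.3595.

0.3595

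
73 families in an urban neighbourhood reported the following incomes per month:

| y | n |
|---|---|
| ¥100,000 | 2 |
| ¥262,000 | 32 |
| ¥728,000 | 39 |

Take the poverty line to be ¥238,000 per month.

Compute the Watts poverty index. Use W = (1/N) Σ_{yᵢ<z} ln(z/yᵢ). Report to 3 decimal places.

0.024

Below z: 2×¥100,000 (q = 2 of N = 73).
ln(z/y) terms: ln(238000/100000) = 0.8671 (×2).
W = 1.734201 / 73 = 0.024.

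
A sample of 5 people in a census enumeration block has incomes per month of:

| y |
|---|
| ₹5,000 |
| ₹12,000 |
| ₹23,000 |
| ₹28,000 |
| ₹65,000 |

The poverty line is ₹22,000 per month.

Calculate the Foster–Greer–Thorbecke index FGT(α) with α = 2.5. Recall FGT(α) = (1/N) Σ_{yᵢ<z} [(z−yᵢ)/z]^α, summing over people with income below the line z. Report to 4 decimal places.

0.1328

Poor units: ₹5,000, ₹12,000 (q = 2 of N = 5).
Shortfall ratios: (22000−5000)/22000 = 0.7727; (22000−12000)/22000 = 0.4545.
Raised to α = 2.5: 0.52489; 0.13930.
Sum = 0.664184; FGT(2.5) = 0.664184 / 5 = 0.1328.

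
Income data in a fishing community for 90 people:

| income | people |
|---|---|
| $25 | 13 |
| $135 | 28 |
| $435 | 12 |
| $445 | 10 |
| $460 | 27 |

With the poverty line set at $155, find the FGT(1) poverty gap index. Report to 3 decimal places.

0.161

Below z: 13×$25, 28×$135 (q = 41 of N = 90).
Normalized shortfalls: (155−25)/155 = 0.8387 (×13); (155−135)/155 = 0.1290 (×28).
Σ = 14.516129. Dividing by the full population N = 90 gives P₁ = 0.161.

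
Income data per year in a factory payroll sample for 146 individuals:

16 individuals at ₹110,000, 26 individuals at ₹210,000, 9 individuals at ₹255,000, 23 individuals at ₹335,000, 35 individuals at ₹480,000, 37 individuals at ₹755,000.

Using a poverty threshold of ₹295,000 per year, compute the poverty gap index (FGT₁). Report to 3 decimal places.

Poor units: 16×₹110,000, 26×₹210,000, 9×₹255,000 (q = 51 of N = 146).
Gap ratios (z−y)/z: (295000−110000)/295000 = 0.6271 (×16); (295000−210000)/295000 = 0.2881 (×26); (295000−255000)/295000 = 0.1356 (×9).
Sum of shortfalls = 18.745763; P₁ averages over all N: 18.745763 / 146 = 0.128.

0.128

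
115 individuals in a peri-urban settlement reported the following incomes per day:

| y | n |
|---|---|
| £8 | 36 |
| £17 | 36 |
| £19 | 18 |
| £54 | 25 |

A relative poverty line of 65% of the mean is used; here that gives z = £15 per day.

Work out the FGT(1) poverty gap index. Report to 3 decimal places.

0.146

Incomes under z: 36×£8 (q = 36 of N = 115).
Gap ratios (z−y)/z: (15−8)/15 = 0.4667 (×36).
Σ = 16.800000. Dividing by the full population N = 115 gives P₁ = 0.146.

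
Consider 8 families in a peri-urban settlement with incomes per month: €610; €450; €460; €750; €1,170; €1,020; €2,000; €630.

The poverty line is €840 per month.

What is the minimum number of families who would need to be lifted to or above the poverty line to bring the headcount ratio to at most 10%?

5 of the 8 families are poor, so H = 5/8 = 0.625.
A headcount ratio of at most 10% allows at most ⌊0.10 × 8⌋ = 0 poor families.
So at least 5 − 0 = 5 must be lifted.

5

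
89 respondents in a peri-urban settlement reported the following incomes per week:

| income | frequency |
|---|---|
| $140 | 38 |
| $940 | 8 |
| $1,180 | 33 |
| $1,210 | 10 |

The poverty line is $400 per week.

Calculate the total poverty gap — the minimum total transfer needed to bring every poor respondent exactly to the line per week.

$9,880

Below the line: 38×$140 (q = 38 of N = 89).
Individual gaps: 38×(400−140) = 9880.
Aggregate gap = $9,880.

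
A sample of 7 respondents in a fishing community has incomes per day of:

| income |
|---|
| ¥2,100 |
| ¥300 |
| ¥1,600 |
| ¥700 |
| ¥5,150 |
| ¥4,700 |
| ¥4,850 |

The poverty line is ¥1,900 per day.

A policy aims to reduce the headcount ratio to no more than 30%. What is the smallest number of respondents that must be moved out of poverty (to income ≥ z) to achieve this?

3 of the 7 respondents are poor, so H = 3/7 = 0.429.
A headcount ratio of at most 30% allows at most ⌊0.30 × 7⌋ = 2 poor respondents.
So at least 3 − 2 = 1 must be lifted.

1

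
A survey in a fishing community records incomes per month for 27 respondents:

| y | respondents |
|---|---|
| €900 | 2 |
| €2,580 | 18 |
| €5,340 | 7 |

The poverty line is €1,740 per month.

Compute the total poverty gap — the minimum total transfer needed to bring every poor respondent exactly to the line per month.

Poor units: 2×€900 (q = 2 of N = 27).
Individual gaps: 2×(1740−900) = 1680.
Aggregate gap = €1,680.

€1,680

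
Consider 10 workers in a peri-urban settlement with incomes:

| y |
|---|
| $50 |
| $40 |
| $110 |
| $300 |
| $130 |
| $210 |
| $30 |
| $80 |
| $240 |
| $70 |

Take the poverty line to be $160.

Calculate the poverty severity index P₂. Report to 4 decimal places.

Below z: $30, $40, $50, $70, $80, $110, $130 (q = 7 of N = 10).
Gap ratios (z−y)/z: (160−30)/160 = 0.8125; (160−40)/160 = 0.7500; (160−50)/160 = 0.6875; (160−70)/160 = 0.5625; (160−80)/160 = 0.5000; (160−110)/160 = 0.3125; (160−130)/160 = 0.1875.
Squared: 0.6602; 0.5625; 0.4727; 0.3164; 0.2500; 0.0977; 0.0352.
Sum = 2.394531; P₂ = 2.394531 / 10 = 0.2395.

0.2395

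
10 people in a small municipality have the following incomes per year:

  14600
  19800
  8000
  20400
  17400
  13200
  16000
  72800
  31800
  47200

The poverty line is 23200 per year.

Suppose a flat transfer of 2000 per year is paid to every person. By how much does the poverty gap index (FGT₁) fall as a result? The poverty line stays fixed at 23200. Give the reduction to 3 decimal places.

Before: below the line — 8000, 13200, 14600, 16000, 17400, 19800, 20400; poverty gap index (FGT₁) = 0.22845.
After the 2000 transfer: below the line — 10000, 15200, 16600, 18000, 19400, 21800, 22400; poverty gap index (FGT₁) = 0.16810.
Reduction = 0.22845 − 0.16810 = 0.060.

0.060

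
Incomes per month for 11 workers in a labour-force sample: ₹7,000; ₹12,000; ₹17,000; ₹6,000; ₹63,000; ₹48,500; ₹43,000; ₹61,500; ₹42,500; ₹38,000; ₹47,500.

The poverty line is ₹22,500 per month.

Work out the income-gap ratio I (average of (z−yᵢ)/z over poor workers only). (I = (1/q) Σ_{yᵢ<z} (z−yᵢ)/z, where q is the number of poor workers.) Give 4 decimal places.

0.5333

Incomes under z: ₹6,000, ₹7,000, ₹12,000, ₹17,000 (q = 4 of N = 11).
Shortfall ratios (z−y)/z: 0.7333, 0.6889, 0.4667, 0.2444; sum = 2.133333.
The income-gap ratio divides by q (the poor only): 2.133333 / 4 = 0.5333.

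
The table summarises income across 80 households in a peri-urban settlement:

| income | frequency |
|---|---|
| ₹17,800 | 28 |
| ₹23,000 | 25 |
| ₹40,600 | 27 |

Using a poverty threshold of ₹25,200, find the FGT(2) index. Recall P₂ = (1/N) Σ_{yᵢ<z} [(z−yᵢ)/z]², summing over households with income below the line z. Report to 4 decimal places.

0.0326

Poor units: 28×₹17,800, 25×₹23,000 (q = 53 of N = 80).
Normalized shortfalls: (25200−17800)/25200 = 0.2937 (×28); (25200−23000)/25200 = 0.0873 (×25).
Squared: 0.0862 (×28); 0.0076 (×25).
Sum = 2.605001; P₂ = 2.605001 / 80 = 0.0326.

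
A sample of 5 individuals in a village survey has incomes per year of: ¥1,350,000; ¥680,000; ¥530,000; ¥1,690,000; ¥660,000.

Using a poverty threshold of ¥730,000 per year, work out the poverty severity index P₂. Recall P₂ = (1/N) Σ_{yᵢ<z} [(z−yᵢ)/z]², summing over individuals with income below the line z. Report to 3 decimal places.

0.018

Below the line: ¥530,000, ¥660,000, ¥680,000 (q = 3 of N = 5).
Relative gaps: (730000−530000)/730000 = 0.2740; (730000−660000)/730000 = 0.0959; (730000−680000)/730000 = 0.0685.
Squared: 0.0751; 0.0092; 0.0047.
Sum = 0.088947; P₂ = 0.088947 / 5 = 0.018.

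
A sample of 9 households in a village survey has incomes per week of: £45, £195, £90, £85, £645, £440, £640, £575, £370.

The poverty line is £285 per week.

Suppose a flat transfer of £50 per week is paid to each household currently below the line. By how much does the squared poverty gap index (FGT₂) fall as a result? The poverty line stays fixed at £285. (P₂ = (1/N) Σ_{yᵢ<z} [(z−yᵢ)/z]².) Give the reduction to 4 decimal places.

Before: below the line — £45, £85, £90, £195; squared poverty gap index (FGT₂) = 0.196608.
After the £50 transfer: below the line — £95, £135, £140, £245; squared poverty gap index (FGT₂) = 0.111111.
Reduction = 0.196608 − 0.111111 = 0.0855.

0.0855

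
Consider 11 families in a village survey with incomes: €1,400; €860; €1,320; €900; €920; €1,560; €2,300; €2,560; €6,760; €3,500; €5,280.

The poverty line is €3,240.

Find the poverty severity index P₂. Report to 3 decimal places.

0.240

Below z: €860, €900, €920, €1,320, €1,400, €1,560, €2,300, €2,560 (q = 8 of N = 11).
Shortfall ratios: (3240−860)/3240 = 0.7346; (3240−900)/3240 = 0.7222; (3240−920)/3240 = 0.7160; (3240−1320)/3240 = 0.5926; (3240−1400)/3240 = 0.5679; (3240−1560)/3240 = 0.5185; (3240−2300)/3240 = 0.2901; (3240−2560)/3240 = 0.2099.
Squared: 0.5396; 0.5216; 0.5127; 0.3512; 0.3225; 0.2689; 0.0842; 0.0440.
Sum = 2.644681; P₂ = 2.644681 / 11 = 0.240.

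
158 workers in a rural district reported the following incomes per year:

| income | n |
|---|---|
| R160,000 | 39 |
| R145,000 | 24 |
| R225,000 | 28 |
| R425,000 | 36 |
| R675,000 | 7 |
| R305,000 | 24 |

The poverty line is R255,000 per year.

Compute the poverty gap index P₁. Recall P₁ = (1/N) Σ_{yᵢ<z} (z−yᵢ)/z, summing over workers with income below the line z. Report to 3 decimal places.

0.178

Incomes under z: 24×R145,000, 39×R160,000, 28×R225,000 (q = 91 of N = 158).
Shortfall ratios: (255000−145000)/255000 = 0.4314 (×24); (255000−160000)/255000 = 0.3725 (×39); (255000−225000)/255000 = 0.1176 (×28).
Sum of shortfalls = 28.176471; P₁ averages over all N: 28.176471 / 158 = 0.178.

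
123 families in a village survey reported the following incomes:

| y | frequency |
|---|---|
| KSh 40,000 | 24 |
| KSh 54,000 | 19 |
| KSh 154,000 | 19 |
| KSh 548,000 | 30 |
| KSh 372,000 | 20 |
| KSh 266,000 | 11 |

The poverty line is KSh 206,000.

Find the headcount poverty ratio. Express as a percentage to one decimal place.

50.4%

62 of the 123 families have income below KSh 206,000.
H = 62/123 = 50.4%.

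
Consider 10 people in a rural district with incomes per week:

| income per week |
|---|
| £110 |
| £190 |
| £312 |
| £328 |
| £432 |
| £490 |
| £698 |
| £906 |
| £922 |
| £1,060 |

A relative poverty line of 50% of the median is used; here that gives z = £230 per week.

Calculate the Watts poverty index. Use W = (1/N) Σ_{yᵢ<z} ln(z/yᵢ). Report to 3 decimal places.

Below z: £110, £190 (q = 2 of N = 10).
Log gaps: ln(230/110) = 0.7376; ln(230/190) = 0.1911.
W = 0.928654 / 10 = 0.093.

0.093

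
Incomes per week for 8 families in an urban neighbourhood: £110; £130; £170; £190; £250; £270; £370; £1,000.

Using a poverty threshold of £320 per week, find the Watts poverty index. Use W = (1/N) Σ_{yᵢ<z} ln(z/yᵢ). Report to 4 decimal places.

Incomes under z: £110, £130, £170, £190, £250, £270 (q = 6 of N = 8).
Log gaps: ln(320/110) = 1.0678; ln(320/130) = 0.9008; ln(320/170) = 0.6325; ln(320/190) = 0.5213; ln(320/250) = 0.2469; ln(320/270) = 0.1699.
W = 3.539206 / 8 = 0.4424.

0.4424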